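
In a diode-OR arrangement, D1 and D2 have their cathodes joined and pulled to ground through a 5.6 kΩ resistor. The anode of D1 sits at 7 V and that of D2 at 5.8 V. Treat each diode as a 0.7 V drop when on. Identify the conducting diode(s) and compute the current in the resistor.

Assume both conduct. Then node N would need to be at both 7−0.7 = 6.3 V and 5.8−0.7 = 5.1 V, which is impossible.
Assume only D1 conducts: V_N = 7 − 0.7 = 6.3 V, so I_R = 6.3/5.6 = 1.12 mA.
Check D2: its anode-to-cathode voltage is 5.8 − 6.3 = -0.5 V < 0.7 V, so it is off. The assumption is consistent.

Only D1 conducts; I_R ≈ 1.1 mA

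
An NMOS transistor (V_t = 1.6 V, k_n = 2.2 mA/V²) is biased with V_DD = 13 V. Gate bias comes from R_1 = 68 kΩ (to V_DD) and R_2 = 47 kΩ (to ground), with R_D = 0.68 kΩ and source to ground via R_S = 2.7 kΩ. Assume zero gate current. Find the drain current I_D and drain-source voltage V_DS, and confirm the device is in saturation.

V_G = V_DD·R_2/(R_1+R_2) = 13×47/115 = 5.31 V.
Assume saturation: I_D = (k_n/2)(V_GS − V_t)² with V_GS = V_G − I_D·R_S = 5.31 − 2.7·I_D.
Substituting gives 8.02·I_D² − 23.1·I_D + 15.2 = 0, with roots I_D = 1.02 or 1.86 mA.
The root I_D = 1.86 mA gives V_GS = 0.301 V ≤ V_t, so take I_D = 1.02 mA.
Then V_GS = 2.56 V and V_DS = V_DD − I_D(R_D+R_S) = 13 − 1.02×3.38 = 9.56 V.
Saturation requires V_DS ≥ V_GS − V_t = 0.962 V; 9.56 ≥ 0.962 ✓.

I_D ≈ 1 mA, V_DS ≈ 9.6 V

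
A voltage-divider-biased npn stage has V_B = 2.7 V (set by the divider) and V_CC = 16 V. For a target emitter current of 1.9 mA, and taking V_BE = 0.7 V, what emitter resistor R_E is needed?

R_E ≈ 1.1 kΩ

V_E = V_B − V_BE = 2.7 − 0.7 = 2 V.
R_E = V_E / I_E = 2 / 1.9 = 1.05 kΩ.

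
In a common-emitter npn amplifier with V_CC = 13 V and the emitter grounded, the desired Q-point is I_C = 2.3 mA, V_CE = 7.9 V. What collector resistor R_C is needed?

Collector loop: V_CC = I_C·R_C + V_CE.
R_C = (V_CC − V_CE)/I_C = (13 − 7.9)/2.3 = 2.22 kΩ.

R_C ≈ 2.2 kΩ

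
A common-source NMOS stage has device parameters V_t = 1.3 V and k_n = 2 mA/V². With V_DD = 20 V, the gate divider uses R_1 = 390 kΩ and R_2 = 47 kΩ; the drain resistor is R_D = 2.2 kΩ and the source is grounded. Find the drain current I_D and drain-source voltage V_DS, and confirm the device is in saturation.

V_G = V_DD·R_2/(R_1+R_2) = 20×47/437 = 2.15 V. With the source grounded, V_GS = V_G = 2.15 V.
Assume saturation: I_D = (k_n/2)(V_GS − V_t)² = (2/2)×(2.15 − 1.3)² = 1×0.851² = 0.724 mA.
V_DS = V_DD − I_D·R_D = 20 − 0.724×2.2 = 18.4 V.
Saturation requires V_DS ≥ V_GS − V_t = 0.851 V; 18.4 ≥ 0.851 ✓.

I_D ≈ 0.72 mA, V_DS ≈ 18 V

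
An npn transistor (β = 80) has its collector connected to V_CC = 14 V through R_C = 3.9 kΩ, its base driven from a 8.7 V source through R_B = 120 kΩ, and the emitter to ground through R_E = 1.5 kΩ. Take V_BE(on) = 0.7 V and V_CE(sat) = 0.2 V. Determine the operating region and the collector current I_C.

saturation; I_C ≈ 2.5 mA

Assume active: I_B = (8.7 − 0.7)/(120 + 81×1.5) = 0.0331 mA, I_C = β·I_B = 2.65 mA.
Then V_CE = 14 − 2.65×3.9 − 2.68×1.5 = -0.36 V < 0.2 V — the active assumption fails.
Re-solve with V_CE = 0.2 V. KCL at the emitter: V_E/R_E = (V_BB−0.7−V_E)/R_B + (V_CC−0.2−V_E)/R_C, giving V_E = 3.87 V.
I_C = (V_CC − 0.2 − V_E)/R_C = (13.8 − 3.87)/3.9 = 2.55 mA.
Check: I_B = (8 − 3.87)/120 = 0.0344 mA, and β·I_B = 2.75 mA > I_C, confirming saturation.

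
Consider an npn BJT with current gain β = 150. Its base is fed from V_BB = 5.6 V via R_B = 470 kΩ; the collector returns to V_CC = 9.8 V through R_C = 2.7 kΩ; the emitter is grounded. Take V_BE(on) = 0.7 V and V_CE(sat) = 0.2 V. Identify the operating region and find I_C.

active; I_C ≈ 1.6 mA

Assume active. Base-emitter loop: I_B = (V_BB − V_BE)/R_B = (5.6 − 0.7)/470 = 0.0104 mA.
I_C = β·I_B = 150×0.0104 = 1.56 mA.
V_CE = V_CC − I_C·R_C = 9.8 − 1.56×2.7 = 5.58 V > V_CE(sat), so the active-region assumption holds.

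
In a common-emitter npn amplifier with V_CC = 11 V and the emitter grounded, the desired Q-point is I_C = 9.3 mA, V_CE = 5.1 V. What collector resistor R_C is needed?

Collector loop: V_CC = I_C·R_C + V_CE.
R_C = (V_CC − V_CE)/I_C = (11 − 5.1)/9.3 = 0.634 kΩ.

R_C ≈ 0.63 kΩ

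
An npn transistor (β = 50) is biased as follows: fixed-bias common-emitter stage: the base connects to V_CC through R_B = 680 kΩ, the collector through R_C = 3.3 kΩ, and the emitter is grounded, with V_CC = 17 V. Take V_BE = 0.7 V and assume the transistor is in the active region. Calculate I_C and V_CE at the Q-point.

I_C ≈ 1.2 mA, V_CE ≈ 13 V

Base loop: V_CC = I_B·R_B + V_BE, so I_B = (17 − 0.7)/680 kΩ = 0.024 mA.
In the active region I_C = β·I_B = 50 × 0.024 = 1.2 mA.
Collector loop: V_CE = V_CC − I_C·R_C = 17 − 1.2×3.3 = 13 V.
Since V_CE = 13 V > V_CE(sat) ≈ 0.2 V, the transistor is in the active region as assumed.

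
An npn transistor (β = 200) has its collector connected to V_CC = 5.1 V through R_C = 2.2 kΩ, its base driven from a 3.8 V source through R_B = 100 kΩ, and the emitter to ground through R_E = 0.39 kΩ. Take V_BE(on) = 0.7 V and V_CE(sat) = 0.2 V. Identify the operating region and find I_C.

saturation; I_C ≈ 1.9 mA

Assume active: I_B = (3.8 − 0.7)/(100 + 201×0.39) = 0.0174 mA, I_C = β·I_B = 3.48 mA.
Then V_CE = 5.1 − 3.48×2.2 − 3.49×0.39 = -3.91 V < 0.2 V — the active assumption fails.
Re-solve with V_CE = 0.2 V. KCL at the emitter: V_E/R_E = (V_BB−0.7−V_E)/R_B + (V_CC−0.2−V_E)/R_C, giving V_E = 0.746 V.
I_C = (V_CC − 0.2 − V_E)/R_C = (4.9 − 0.746)/2.2 = 1.89 mA.
Check: I_B = (3.1 − 0.746)/100 = 0.0235 mA, and β·I_B = 4.71 mA > I_C, confirming saturation.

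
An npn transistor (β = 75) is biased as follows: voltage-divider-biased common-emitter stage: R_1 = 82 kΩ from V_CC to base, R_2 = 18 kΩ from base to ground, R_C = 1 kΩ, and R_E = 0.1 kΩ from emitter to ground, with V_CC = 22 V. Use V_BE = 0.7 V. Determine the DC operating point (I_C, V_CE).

Thevenize the base divider: V_Th = V_CC·R_2/(R_1+R_2) = 22×18/100 = 3.96 V, R_Th = R_1‖R_2 = 14.8 kΩ.
Base-emitter loop: V_Th = I_B·R_Th + V_BE + (β+1)I_B·R_E, so I_B = (3.96 − 0.7) / (14.8 + 76×0.1) = 0.146 mA.
I_C = β·I_B = 75×0.146 = 10.9 mA, and I_E = (β+1)I_B = 11.1 mA.
V_CE = V_CC − I_C·R_C − I_E·R_E = 22 − 10.9×1 − 11.1×0.1 = 9.96 V.
V_CE = 9.96 V > 0.2 V confirms active-region operation.

I_C ≈ 11 mA, V_CE ≈ 10 V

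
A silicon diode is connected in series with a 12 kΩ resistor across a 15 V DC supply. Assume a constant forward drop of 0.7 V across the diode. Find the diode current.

KVL around the loop: 15 = V_D + I·R = 0.7 + I × 12 kΩ.
So I = (15 − 0.7) / 12 kΩ = 14.3 / 12 = 1.19 mA.

I ≈ 1.2 mA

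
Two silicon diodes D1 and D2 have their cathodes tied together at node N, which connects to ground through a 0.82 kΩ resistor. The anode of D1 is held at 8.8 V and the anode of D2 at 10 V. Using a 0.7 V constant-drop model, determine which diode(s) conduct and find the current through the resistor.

Assume both conduct. Then node N would need to be at both 8.8−0.7 = 8.1 V and 10−0.7 = 9.3 V, which is impossible.
Assume only D2 conducts: V_N = 10 − 0.7 = 9.3 V, so I_R = 9.3/0.82 = 11.3 mA.
Check D1: its anode-to-cathode voltage is 8.8 − 9.3 = -0.5 V < 0.7 V, so it is off. The assumption is consistent.

Only D2 conducts; I_R ≈ 11 mA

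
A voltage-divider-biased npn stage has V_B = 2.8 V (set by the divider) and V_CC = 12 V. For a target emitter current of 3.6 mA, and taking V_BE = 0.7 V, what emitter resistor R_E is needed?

V_E = V_B − V_BE = 2.8 − 0.7 = 2.1 V.
R_E = V_E / I_E = 2.1 / 3.6 = 0.583 kΩ.

R_E ≈ 0.58 kΩ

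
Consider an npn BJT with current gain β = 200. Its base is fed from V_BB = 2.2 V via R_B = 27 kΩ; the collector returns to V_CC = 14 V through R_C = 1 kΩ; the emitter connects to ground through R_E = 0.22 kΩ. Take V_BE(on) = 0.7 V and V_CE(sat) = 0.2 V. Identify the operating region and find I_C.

Assume active. Base-emitter loop: I_B = (V_BB − V_BE)/(R_B + (β+1)R_E) = (2.2 − 0.7)/(27 + 201×0.22) = 0.0211 mA.
I_C = β·I_B = 200×0.0211 = 4.21 mA.
V_CE = V_CC − I_C·R_C − I_E·R_E = 14 − 4.21×1 − 4.23×0.22 = 8.86 V > V_CE(sat), so the active-region assumption holds.

active; I_C ≈ 4.2 mA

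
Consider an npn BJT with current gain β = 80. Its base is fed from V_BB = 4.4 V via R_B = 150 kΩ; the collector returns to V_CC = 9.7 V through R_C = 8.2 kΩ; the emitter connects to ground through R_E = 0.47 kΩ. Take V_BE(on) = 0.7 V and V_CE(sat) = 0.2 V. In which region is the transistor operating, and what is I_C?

Assume active: I_B = (4.4 − 0.7)/(150 + 81×0.47) = 0.0197 mA, I_C = β·I_B = 1.57 mA.
Then V_CE = 9.7 − 1.57×8.2 − 1.59×0.47 = -3.95 V < 0.2 V — the active assumption fails.
Re-solve with V_CE = 0.2 V. KCL at the emitter: V_E/R_E = (V_BB−0.7−V_E)/R_B + (V_CC−0.2−V_E)/R_C, giving V_E = 0.524 V.
I_C = (V_CC − 0.2 − V_E)/R_C = (9.5 − 0.524)/8.2 = 1.09 mA.
Check: I_B = (3.7 − 0.524)/150 = 0.0212 mA, and β·I_B = 1.69 mA > I_C, confirming saturation.

saturation; I_C ≈ 1.1 mA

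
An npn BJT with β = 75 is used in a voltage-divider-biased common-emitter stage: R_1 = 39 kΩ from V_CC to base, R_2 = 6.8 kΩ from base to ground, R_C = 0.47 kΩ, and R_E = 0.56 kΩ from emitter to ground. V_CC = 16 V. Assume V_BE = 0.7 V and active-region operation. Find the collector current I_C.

Thevenize the base divider: V_Th = V_CC·R_2/(R_1+R_2) = 16×6.8/45.8 = 2.38 V, R_Th = R_1‖R_2 = 5.79 kΩ.
Base-emitter loop: V_Th = I_B·R_Th + V_BE + (β+1)I_B·R_E, so I_B = (2.38 − 0.7) / (5.79 + 76×0.56) = 0.0347 mA.
I_C = β·I_B = 75×0.0347 = 2.6 mA, and I_E = (β+1)I_B = 2.63 mA.
V_CE = V_CC − I_C·R_C − I_E·R_E = 16 − 2.6×0.47 − 2.63×0.56 = 13.3 V.
V_CE = 13.3 V > 0.2 V confirms active-region operation.

I_C ≈ 2.6 mA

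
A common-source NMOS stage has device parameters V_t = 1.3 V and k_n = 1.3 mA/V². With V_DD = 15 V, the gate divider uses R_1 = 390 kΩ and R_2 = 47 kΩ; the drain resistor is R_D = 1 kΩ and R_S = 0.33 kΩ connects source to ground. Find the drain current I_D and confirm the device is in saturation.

I_D ≈ 0.056 mA

V_G = V_DD·R_2/(R_1+R_2) = 15×47/437 = 1.61 V.
Assume saturation: I_D = (k_n/2)(V_GS − V_t)² with V_GS = V_G − I_D·R_S = 1.61 − 0.33·I_D.
Substituting gives 0.0708·I_D² − 1.13·I_D + 0.0638 = 0, with roots I_D = 0.0564 or 16 mA.
The root I_D = 16 mA gives V_GS = -3.66 V ≤ V_t, so take I_D = 0.0564 mA.
Then V_GS = 1.59 V and V_DS = V_DD − I_D(R_D+R_S) = 15 − 0.0564×1.33 = 14.9 V.
Saturation requires V_DS ≥ V_GS − V_t = 0.295 V; 14.9 ≥ 0.295 ✓.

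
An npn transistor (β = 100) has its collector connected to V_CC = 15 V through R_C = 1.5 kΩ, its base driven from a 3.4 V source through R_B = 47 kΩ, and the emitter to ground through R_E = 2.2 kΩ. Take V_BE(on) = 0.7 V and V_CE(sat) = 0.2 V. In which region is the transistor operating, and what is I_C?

Assume active. Base-emitter loop: I_B = (V_BB − V_BE)/(R_B + (β+1)R_E) = (3.4 − 0.7)/(47 + 101×2.2) = 0.01 mA.
I_C = β·I_B = 100×0.01 = 1 mA.
V_CE = V_CC − I_C·R_C − I_E·R_E = 15 − 1×1.5 − 1.01×2.2 = 11.3 V > V_CE(sat), so the active-region assumption holds.

active; I_C ≈ 1 mA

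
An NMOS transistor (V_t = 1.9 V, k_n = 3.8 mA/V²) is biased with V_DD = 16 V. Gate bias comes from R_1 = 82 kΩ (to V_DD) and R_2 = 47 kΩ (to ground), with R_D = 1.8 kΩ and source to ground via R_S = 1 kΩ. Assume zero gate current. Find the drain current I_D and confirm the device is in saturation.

V_G = V_DD·R_2/(R_1+R_2) = 16×47/129 = 5.83 V.
Assume saturation: I_D = (k_n/2)(V_GS − V_t)² with V_GS = V_G − I_D·R_S = 5.83 − 1·I_D.
Substituting gives 1.9·I_D² − 15.9·I_D + 29.3 = 0, with roots I_D = 2.73 or 5.65 mA.
The root I_D = 5.65 mA gives V_GS = 0.175 V ≤ V_t, so take I_D = 2.73 mA.
Then V_GS = 3.1 V and V_DS = V_DD − I_D(R_D+R_S) = 16 − 2.73×2.8 = 8.35 V.
Saturation requires V_DS ≥ V_GS − V_t = 1.2 V; 8.35 ≥ 1.2 ✓.

I_D ≈ 2.7 mA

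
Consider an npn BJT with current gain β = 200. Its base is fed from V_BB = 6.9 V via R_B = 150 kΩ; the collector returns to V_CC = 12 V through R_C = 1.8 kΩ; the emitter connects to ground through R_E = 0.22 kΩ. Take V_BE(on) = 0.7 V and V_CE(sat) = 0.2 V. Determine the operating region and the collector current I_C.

Assume active: I_B = (6.9 − 0.7)/(150 + 201×0.22) = 0.0319 mA, I_C = β·I_B = 6.38 mA.
Then V_CE = 12 − 6.38×1.8 − 6.42×0.22 = -0.904 V < 0.2 V — the active assumption fails.
Re-solve with V_CE = 0.2 V. KCL at the emitter: V_E/R_E = (V_BB−0.7−V_E)/R_B + (V_CC−0.2−V_E)/R_C, giving V_E = 1.29 V.
I_C = (V_CC − 0.2 − V_E)/R_C = (11.8 − 1.29)/1.8 = 5.84 mA.
Check: I_B = (6.2 − 1.29)/150 = 0.0327 mA, and β·I_B = 6.54 mA > I_C, confirming saturation.

saturation; I_C ≈ 5.8 mA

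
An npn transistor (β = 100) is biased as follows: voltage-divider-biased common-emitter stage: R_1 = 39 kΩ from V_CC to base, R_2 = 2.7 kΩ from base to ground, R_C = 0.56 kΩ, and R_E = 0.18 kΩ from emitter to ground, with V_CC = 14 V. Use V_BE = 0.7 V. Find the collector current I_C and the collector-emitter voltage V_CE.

Thevenize the base divider: V_Th = V_CC·R_2/(R_1+R_2) = 14×2.7/41.7 = 0.906 V, R_Th = R_1‖R_2 = 2.53 kΩ.
Base-emitter loop: V_Th = I_B·R_Th + V_BE + (β+1)I_B·R_E, so I_B = (0.906 − 0.7) / (2.53 + 101×0.18) = 0.00997 mA.
I_C = β·I_B = 100×0.00997 = 0.997 mA, and I_E = (β+1)I_B = 1.01 mA.
V_CE = V_CC − I_C·R_C − I_E·R_E = 14 − 0.997×0.56 − 1.01×0.18 = 13.3 V.
V_CE = 13.3 V > 0.2 V confirms active-region operation.

I_C ≈ 1 mA, V_CE ≈ 13 V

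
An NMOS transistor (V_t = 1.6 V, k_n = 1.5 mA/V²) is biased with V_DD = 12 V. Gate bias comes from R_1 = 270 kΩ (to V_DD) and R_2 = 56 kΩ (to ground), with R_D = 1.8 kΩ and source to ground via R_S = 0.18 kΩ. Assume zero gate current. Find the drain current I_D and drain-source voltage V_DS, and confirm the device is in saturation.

I_D ≈ 0.14 mA, V_DS ≈ 12 V

V_G = V_DD·R_2/(R_1+R_2) = 12×56/326 = 2.06 V.
Assume saturation: I_D = (k_n/2)(V_GS − V_t)² with V_GS = V_G − I_D·R_S = 2.06 − 0.18·I_D.
Substituting gives 0.0243·I_D² − 1.12·I_D + 0.16 = 0, with roots I_D = 0.142 or 46.1 mA.
The root I_D = 46.1 mA gives V_GS = -6.24 V ≤ V_t, so take I_D = 0.142 mA.
Then V_GS = 2.04 V and V_DS = V_DD − I_D(R_D+R_S) = 12 − 0.142×1.98 = 11.7 V.
Saturation requires V_DS ≥ V_GS − V_t = 0.436 V; 11.7 ≥ 0.436 ✓.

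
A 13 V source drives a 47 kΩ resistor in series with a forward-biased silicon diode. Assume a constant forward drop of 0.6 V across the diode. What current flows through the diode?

KVL around the loop: 13 = V_D + I·R = 0.6 + I × 47 kΩ.
So I = (13 − 0.6) / 47 kΩ = 12.4 / 47 = 0.264 mA.

I ≈ 0.26 mA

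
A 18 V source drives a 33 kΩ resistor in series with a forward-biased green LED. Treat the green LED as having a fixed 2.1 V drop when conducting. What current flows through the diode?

KVL around the loop: 18 = V_D + I·R = 2.1 + I × 33 kΩ.
So I = (18 − 2.1) / 33 kΩ = 15.9 / 33 = 0.482 mA.

I ≈ 0.48 mA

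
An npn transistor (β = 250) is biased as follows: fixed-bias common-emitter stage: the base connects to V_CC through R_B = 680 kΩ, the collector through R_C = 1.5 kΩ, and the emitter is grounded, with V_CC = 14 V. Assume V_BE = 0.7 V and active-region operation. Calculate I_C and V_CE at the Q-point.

Base loop: V_CC = I_B·R_B + V_BE, so I_B = (14 − 0.7)/680 kΩ = 0.0196 mA.
In the active region I_C = β·I_B = 250 × 0.0196 = 4.89 mA.
Collector loop: V_CE = V_CC − I_C·R_C = 14 − 4.89×1.5 = 6.67 V.
Since V_CE = 6.67 V > V_CE(sat) ≈ 0.2 V, the transistor is in the active region as assumed.

I_C ≈ 4.9 mA, V_CE ≈ 6.7 V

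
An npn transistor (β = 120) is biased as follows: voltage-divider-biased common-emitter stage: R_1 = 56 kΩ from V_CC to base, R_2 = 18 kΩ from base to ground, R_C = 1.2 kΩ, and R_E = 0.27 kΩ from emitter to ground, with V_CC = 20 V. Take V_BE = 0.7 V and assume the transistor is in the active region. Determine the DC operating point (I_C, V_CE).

I_C ≈ 11 mA, V_CE ≈ 4.1 V

Thevenize the base divider: V_Th = V_CC·R_2/(R_1+R_2) = 20×18/74 = 4.86 V, R_Th = R_1‖R_2 = 13.6 kΩ.
Base-emitter loop: V_Th = I_B·R_Th + V_BE + (β+1)I_B·R_E, so I_B = (4.86 − 0.7) / (13.6 + 121×0.27) = 0.09 mA.
I_C = β·I_B = 120×0.09 = 10.8 mA, and I_E = (β+1)I_B = 10.9 mA.
V_CE = V_CC − I_C·R_C − I_E·R_E = 20 − 10.8×1.2 − 10.9×0.27 = 4.1 V.
V_CE = 4.1 V > 0.2 V confirms active-region operation.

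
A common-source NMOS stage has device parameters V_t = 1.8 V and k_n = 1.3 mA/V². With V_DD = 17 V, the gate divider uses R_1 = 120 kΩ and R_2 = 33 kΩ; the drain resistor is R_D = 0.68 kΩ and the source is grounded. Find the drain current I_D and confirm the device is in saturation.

I_D ≈ 2.3 mA

V_G = V_DD·R_2/(R_1+R_2) = 17×33/153 = 3.67 V. With the source grounded, V_GS = V_G = 3.67 V.
Assume saturation: I_D = (k_n/2)(V_GS − V_t)² = (1.3/2)×(3.67 − 1.8)² = 0.65×1.87² = 2.26 mA.
V_DS = V_DD − I_D·R_D = 17 − 2.26×0.68 = 15.5 V.
Saturation requires V_DS ≥ V_GS − V_t = 1.87 V; 15.5 ≥ 1.87 ✓.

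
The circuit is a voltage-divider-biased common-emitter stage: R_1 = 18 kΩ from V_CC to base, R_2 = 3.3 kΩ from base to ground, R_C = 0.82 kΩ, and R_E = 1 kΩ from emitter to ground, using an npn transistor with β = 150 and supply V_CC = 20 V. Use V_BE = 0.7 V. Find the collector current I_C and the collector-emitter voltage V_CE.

I_C ≈ 2.3 mA, V_CE ≈ 16 V

Thevenize the base divider: V_Th = V_CC·R_2/(R_1+R_2) = 20×3.3/21.3 = 3.1 V, R_Th = R_1‖R_2 = 2.79 kΩ.
Base-emitter loop: V_Th = I_B·R_Th + V_BE + (β+1)I_B·R_E, so I_B = (3.1 − 0.7) / (2.79 + 151×1) = 0.0156 mA.
I_C = β·I_B = 150×0.0156 = 2.34 mA, and I_E = (β+1)I_B = 2.36 mA.
V_CE = V_CC − I_C·R_C − I_E·R_E = 20 − 2.34×0.82 − 2.36×1 = 15.7 V.
V_CE = 15.7 V > 0.2 V confirms active-region operation.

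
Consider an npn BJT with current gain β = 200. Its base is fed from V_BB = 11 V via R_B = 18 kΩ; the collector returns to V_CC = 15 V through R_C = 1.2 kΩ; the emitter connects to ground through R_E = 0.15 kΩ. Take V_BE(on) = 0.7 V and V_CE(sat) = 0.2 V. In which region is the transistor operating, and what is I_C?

saturation; I_C ≈ 11 mA

Assume active: I_B = (11 − 0.7)/(18 + 201×0.15) = 0.214 mA, I_C = β·I_B = 42.8 mA.
Then V_CE = 15 − 42.8×1.2 − 43×0.15 = -42.8 V < 0.2 V — the active assumption fails.
Re-solve with V_CE = 0.2 V. KCL at the emitter: V_E/R_E = (V_BB−0.7−V_E)/R_B + (V_CC−0.2−V_E)/R_C, giving V_E = 1.71 V.
I_C = (V_CC − 0.2 − V_E)/R_C = (14.8 − 1.71)/1.2 = 10.9 mA.
Check: I_B = (10.3 − 1.71)/18 = 0.477 mA, and β·I_B = 95.5 mA > I_C, confirming saturation.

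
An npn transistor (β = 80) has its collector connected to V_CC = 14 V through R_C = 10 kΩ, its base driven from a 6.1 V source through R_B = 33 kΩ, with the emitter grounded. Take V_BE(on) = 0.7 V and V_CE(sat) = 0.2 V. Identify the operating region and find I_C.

Assume active: I_B = (6.1 − 0.7)/33 = 0.164 mA, giving I_C = β·I_B = 13.1 mA.
But then V_CE = 14 − 13.1×10 = -117 V < V_CE(sat) = 0.2 V — impossible in the active region.
So the transistor is saturated. With V_CE = 0.2 V, I_C = (V_CC − 0.2)/R_C = 13.8/10 = 1.38 mA.
Check: β·I_B = 13.1 mA > I_C = 1.38 mA, confirming saturation.

saturation; I_C ≈ 1.4 mA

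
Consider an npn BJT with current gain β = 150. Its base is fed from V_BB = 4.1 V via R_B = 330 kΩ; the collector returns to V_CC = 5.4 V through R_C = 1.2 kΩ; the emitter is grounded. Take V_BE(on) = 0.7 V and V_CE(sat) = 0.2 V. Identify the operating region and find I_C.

active; I_C ≈ 1.5 mA

Assume active. Base-emitter loop: I_B = (V_BB − V_BE)/R_B = (4.1 − 0.7)/330 = 0.0103 mA.
I_C = β·I_B = 150×0.0103 = 1.55 mA.
V_CE = V_CC − I_C·R_C = 5.4 − 1.55×1.2 = 3.55 V > V_CE(sat), so the active-region assumption holds.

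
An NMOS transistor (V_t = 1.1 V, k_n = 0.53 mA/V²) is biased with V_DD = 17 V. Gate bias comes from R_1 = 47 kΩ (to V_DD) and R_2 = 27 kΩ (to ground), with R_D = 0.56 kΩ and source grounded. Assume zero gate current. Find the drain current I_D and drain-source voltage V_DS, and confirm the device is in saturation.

V_G = V_DD·R_2/(R_1+R_2) = 17×27/74 = 6.2 V. With the source grounded, V_GS = V_G = 6.2 V.
Assume saturation: I_D = (k_n/2)(V_GS − V_t)² = (0.53/2)×(6.2 − 1.1)² = 0.265×5.1² = 6.9 mA.
V_DS = V_DD − I_D·R_D = 17 − 6.9×0.56 = 13.1 V.
Saturation requires V_DS ≥ V_GS − V_t = 5.1 V; 13.1 ≥ 5.1 ✓.

I_D ≈ 6.9 mA, V_DS ≈ 13 V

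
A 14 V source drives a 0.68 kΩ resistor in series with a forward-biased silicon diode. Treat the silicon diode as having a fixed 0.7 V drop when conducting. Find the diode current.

I ≈ 20 mA

KVL around the loop: 14 = V_D + I·R = 0.7 + I × 0.68 kΩ.
So I = (14 − 0.7) / 0.68 kΩ = 13.3 / 0.68 = 19.6 mA.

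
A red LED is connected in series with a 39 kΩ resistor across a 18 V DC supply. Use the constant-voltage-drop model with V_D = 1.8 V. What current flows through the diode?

I ≈ 0.42 mA

KVL around the loop: 18 = V_D + I·R = 1.8 + I × 39 kΩ.
So I = (18 − 1.8) / 39 kΩ = 16.2 / 39 = 0.415 mA.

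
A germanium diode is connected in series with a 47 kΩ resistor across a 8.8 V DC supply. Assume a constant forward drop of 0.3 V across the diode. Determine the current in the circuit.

I ≈ 0.18 mA

KVL around the loop: 8.8 = V_D + I·R = 0.3 + I × 47 kΩ.
So I = (8.8 − 0.3) / 47 kΩ = 8.5 / 47 = 0.181 mA.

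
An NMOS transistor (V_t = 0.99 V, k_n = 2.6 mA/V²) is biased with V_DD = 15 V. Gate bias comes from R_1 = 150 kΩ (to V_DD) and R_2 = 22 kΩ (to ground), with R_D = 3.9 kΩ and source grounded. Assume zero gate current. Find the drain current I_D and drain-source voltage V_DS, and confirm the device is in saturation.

I_D ≈ 1.1 mA, V_DS ≈ 11 V

V_G = V_DD·R_2/(R_1+R_2) = 15×22/172 = 1.92 V. With the source grounded, V_GS = V_G = 1.92 V.
Assume saturation: I_D = (k_n/2)(V_GS − V_t)² = (2.6/2)×(1.92 − 0.99)² = 1.3×0.929² = 1.12 mA.
V_DS = V_DD − I_D·R_D = 15 − 1.12×3.9 = 10.6 V.
Saturation requires V_DS ≥ V_GS − V_t = 0.929 V; 10.6 ≥ 0.929 ✓.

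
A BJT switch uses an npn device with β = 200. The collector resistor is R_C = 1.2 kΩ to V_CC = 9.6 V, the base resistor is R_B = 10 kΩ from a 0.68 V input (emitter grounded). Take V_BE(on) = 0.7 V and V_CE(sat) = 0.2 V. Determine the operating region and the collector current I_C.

V_BB = 0.68 V ≤ V_BE(on) = 0.7 V, so the base-emitter junction is not forward biased.
The transistor is in cutoff: I_B = I_C = 0.

cutoff; I_C ≈ 0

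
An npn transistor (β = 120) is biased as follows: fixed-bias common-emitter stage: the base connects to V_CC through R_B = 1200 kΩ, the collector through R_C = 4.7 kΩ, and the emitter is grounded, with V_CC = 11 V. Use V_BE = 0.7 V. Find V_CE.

V_CE ≈ 6.2 V

Base loop: V_CC = I_B·R_B + V_BE, so I_B = (11 − 0.7)/1200 kΩ = 0.00858 mA.
In the active region I_C = β·I_B = 120 × 0.00858 = 1.03 mA.
Collector loop: V_CE = V_CC − I_C·R_C = 11 − 1.03×4.7 = 6.16 V.
Since V_CE = 6.16 V > V_CE(sat) ≈ 0.2 V, the transistor is in the active region as assumed.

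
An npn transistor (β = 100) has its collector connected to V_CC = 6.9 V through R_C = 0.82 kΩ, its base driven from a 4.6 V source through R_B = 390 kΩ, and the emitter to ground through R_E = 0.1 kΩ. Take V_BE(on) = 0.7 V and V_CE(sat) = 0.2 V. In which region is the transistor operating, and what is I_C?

active; I_C ≈ 0.97 mA

Assume active. Base-emitter loop: I_B = (V_BB − V_BE)/(R_B + (β+1)R_E) = (4.6 − 0.7)/(390 + 101×0.1) = 0.00975 mA.
I_C = β·I_B = 100×0.00975 = 0.975 mA.
V_CE = V_CC − I_C·R_C − I_E·R_E = 6.9 − 0.975×0.82 − 0.985×0.1 = 6 V > V_CE(sat), so the active-region assumption holds.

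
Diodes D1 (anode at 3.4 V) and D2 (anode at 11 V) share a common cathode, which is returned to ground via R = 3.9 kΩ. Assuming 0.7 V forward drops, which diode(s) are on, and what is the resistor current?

Only D2 conducts; I_R ≈ 2.6 mA

Assume both conduct. Then node N would need to be at both 3.4−0.7 = 2.7 V and 11−0.7 = 10.3 V, which is impossible.
Assume only D2 conducts: V_N = 11 − 0.7 = 10.3 V, so I_R = 10.3/3.9 = 2.64 mA.
Check D1: its anode-to-cathode voltage is 3.4 − 10.3 = -6.9 V < 0.7 V, so it is off. The assumption is consistent.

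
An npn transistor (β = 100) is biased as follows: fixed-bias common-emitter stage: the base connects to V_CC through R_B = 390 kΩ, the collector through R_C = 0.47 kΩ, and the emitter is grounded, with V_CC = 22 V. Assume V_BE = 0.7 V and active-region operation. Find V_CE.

Base loop: V_CC = I_B·R_B + V_BE, so I_B = (22 − 0.7)/390 kΩ = 0.0546 mA.
In the active region I_C = β·I_B = 100 × 0.0546 = 5.46 mA.
Collector loop: V_CE = V_CC − I_C·R_C = 22 − 5.46×0.47 = 19.4 V.
Since V_CE = 19.4 V > V_CE(sat) ≈ 0.2 V, the transistor is in the active region as assumed.

V_CE ≈ 19 V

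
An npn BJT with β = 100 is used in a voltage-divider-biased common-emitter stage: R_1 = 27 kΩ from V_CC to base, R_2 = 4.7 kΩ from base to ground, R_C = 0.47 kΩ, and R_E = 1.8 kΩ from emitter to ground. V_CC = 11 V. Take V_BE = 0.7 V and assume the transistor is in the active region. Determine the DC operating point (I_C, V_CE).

Thevenize the base divider: V_Th = V_CC·R_2/(R_1+R_2) = 11×4.7/31.7 = 1.63 V, R_Th = R_1‖R_2 = 4 kΩ.
Base-emitter loop: V_Th = I_B·R_Th + V_BE + (β+1)I_B·R_E, so I_B = (1.63 − 0.7) / (4 + 101×1.8) = 0.00501 mA.
I_C = β·I_B = 100×0.00501 = 0.501 mA, and I_E = (β+1)I_B = 0.506 mA.
V_CE = V_CC − I_C·R_C − I_E·R_E = 11 − 0.501×0.47 − 0.506×1.8 = 9.85 V.
V_CE = 9.85 V > 0.2 V confirms active-region operation.

I_C ≈ 0.5 mA, V_CE ≈ 9.9 V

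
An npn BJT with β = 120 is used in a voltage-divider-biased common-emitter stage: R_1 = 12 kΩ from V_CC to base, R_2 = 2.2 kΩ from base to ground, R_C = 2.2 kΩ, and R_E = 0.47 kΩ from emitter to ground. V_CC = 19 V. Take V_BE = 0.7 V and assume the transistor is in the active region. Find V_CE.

Thevenize the base divider: V_Th = V_CC·R_2/(R_1+R_2) = 19×2.2/14.2 = 2.94 V, R_Th = R_1‖R_2 = 1.86 kΩ.
Base-emitter loop: V_Th = I_B·R_Th + V_BE + (β+1)I_B·R_E, so I_B = (2.94 − 0.7) / (1.86 + 121×0.47) = 0.0382 mA.
I_C = β·I_B = 120×0.0382 = 4.58 mA, and I_E = (β+1)I_B = 4.62 mA.
V_CE = V_CC − I_C·R_C − I_E·R_E = 19 − 4.58×2.2 − 4.62×0.47 = 6.74 V.
V_CE = 6.74 V > 0.2 V confirms active-region operation.

V_CE ≈ 6.7 V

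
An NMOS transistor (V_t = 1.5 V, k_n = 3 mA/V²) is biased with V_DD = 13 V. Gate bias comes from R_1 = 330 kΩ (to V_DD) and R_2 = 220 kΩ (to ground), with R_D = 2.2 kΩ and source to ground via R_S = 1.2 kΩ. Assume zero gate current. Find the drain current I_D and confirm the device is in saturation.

I_D ≈ 2.1 mA

V_G = V_DD·R_2/(R_1+R_2) = 13×220/550 = 5.2 V.
Assume saturation: I_D = (k_n/2)(V_GS − V_t)² with V_GS = V_G − I_D·R_S = 5.2 − 1.2·I_D.
Substituting gives 2.16·I_D² − 14.3·I_D + 20.5 = 0, with roots I_D = 2.1 or 4.53 mA.
The root I_D = 4.53 mA gives V_GS = -0.238 V ≤ V_t, so take I_D = 2.1 mA.
Then V_GS = 2.68 V and V_DS = V_DD − I_D(R_D+R_S) = 13 − 2.1×3.4 = 5.87 V.
Saturation requires V_DS ≥ V_GS − V_t = 1.18 V; 5.87 ≥ 1.18 ✓.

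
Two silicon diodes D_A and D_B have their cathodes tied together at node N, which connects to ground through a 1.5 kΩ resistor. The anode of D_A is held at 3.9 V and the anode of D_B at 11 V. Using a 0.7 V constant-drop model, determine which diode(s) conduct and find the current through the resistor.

Only D_B conducts; I_R ≈ 6.9 mA

Assume both conduct. Then node N would need to be at both 3.9−0.7 = 3.2 V and 11−0.7 = 10.3 V, which is impossible.
Assume only D_B conducts: V_N = 11 − 0.7 = 10.3 V, so I_R = 10.3/1.5 = 6.87 mA.
Check D_A: its anode-to-cathode voltage is 3.9 − 10.3 = -6.4 V < 0.7 V, so it is off. The assumption is consistent.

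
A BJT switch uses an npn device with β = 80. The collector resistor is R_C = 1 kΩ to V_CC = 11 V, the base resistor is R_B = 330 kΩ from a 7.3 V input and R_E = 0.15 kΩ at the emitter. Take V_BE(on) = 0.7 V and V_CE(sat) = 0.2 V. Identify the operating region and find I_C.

Assume active. Base-emitter loop: I_B = (V_BB − V_BE)/(R_B + (β+1)R_E) = (7.3 − 0.7)/(330 + 81×0.15) = 0.0193 mA.
I_C = β·I_B = 80×0.0193 = 1.54 mA.
V_CE = V_CC − I_C·R_C − I_E·R_E = 11 − 1.54×1 − 1.56×0.15 = 9.22 V > V_CE(sat), so the active-region assumption holds.

active; I_C ≈ 1.5 mA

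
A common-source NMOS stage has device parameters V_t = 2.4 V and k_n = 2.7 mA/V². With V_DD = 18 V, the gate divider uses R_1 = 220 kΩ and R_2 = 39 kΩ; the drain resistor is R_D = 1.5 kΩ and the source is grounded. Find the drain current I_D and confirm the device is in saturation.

I_D ≈ 0.13 mA

V_G = V_DD·R_2/(R_1+R_2) = 18×39/259 = 2.71 V. With the source grounded, V_GS = V_G = 2.71 V.
Assume saturation: I_D = (k_n/2)(V_GS − V_t)² = (2.7/2)×(2.71 − 2.4)² = 1.35×0.31² = 0.13 mA.
V_DS = V_DD − I_D·R_D = 18 − 0.13×1.5 = 17.8 V.
Saturation requires V_DS ≥ V_GS − V_t = 0.31 V; 17.8 ≥ 0.31 ✓.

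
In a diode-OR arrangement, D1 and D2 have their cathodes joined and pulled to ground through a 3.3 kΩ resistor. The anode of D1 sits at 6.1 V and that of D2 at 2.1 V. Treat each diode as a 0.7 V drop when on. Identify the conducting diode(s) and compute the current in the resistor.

Assume both conduct. Then node N would need to be at both 6.1−0.7 = 5.4 V and 2.1−0.7 = 1.4 V, which is impossible.
Assume only D1 conducts: V_N = 6.1 − 0.7 = 5.4 V, so I_R = 5.4/3.3 = 1.64 mA.
Check D2: its anode-to-cathode voltage is 2.1 − 5.4 = -3.3 V < 0.7 V, so it is off. The assumption is consistent.

Only D1 conducts; I_R ≈ 1.6 mA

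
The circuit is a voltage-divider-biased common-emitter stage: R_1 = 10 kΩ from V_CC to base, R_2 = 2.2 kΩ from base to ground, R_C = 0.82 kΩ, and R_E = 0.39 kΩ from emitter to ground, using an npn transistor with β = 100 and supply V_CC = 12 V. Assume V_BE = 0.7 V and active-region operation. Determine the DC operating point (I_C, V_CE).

Thevenize the base divider: V_Th = V_CC·R_2/(R_1+R_2) = 12×2.2/12.2 = 2.16 V, R_Th = R_1‖R_2 = 1.8 kΩ.
Base-emitter loop: V_Th = I_B·R_Th + V_BE + (β+1)I_B·R_E, so I_B = (2.16 − 0.7) / (1.8 + 101×0.39) = 0.0355 mA.
I_C = β·I_B = 100×0.0355 = 3.55 mA, and I_E = (β+1)I_B = 3.59 mA.
V_CE = V_CC − I_C·R_C − I_E·R_E = 12 − 3.55×0.82 − 3.59×0.39 = 7.69 V.
V_CE = 7.69 V > 0.2 V confirms active-region operation.

I_C ≈ 3.6 mA, V_CE ≈ 7.7 V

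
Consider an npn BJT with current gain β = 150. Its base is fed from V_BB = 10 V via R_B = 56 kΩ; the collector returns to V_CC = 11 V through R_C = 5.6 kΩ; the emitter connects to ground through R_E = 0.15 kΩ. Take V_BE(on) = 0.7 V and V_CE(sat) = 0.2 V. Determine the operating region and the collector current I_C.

saturation; I_C ≈ 1.9 mA

Assume active: I_B = (10 − 0.7)/(56 + 151×0.15) = 0.118 mA, I_C = β·I_B = 17.7 mA.
Then V_CE = 11 − 17.7×5.6 − 17.9×0.15 = -91 V < 0.2 V — the active assumption fails.
Re-solve with V_CE = 0.2 V. KCL at the emitter: V_E/R_E = (V_BB−0.7−V_E)/R_B + (V_CC−0.2−V_E)/R_C, giving V_E = 0.305 V.
I_C = (V_CC − 0.2 − V_E)/R_C = (10.8 − 0.305)/5.6 = 1.87 mA.
Check: I_B = (9.3 − 0.305)/56 = 0.161 mA, and β·I_B = 24.1 mA > I_C, confirming saturation.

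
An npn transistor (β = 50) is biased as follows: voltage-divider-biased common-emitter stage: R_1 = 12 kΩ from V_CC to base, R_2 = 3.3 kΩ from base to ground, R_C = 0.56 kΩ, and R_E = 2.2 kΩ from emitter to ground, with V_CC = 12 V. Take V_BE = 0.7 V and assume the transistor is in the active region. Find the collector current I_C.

Thevenize the base divider: V_Th = V_CC·R_2/(R_1+R_2) = 12×3.3/15.3 = 2.59 V, R_Th = R_1‖R_2 = 2.59 kΩ.
Base-emitter loop: V_Th = I_B·R_Th + V_BE + (β+1)I_B·R_E, so I_B = (2.59 − 0.7) / (2.59 + 51×2.2) = 0.0164 mA.
I_C = β·I_B = 50×0.0164 = 0.822 mA, and I_E = (β+1)I_B = 0.839 mA.
V_CE = V_CC − I_C·R_C − I_E·R_E = 12 − 0.822×0.56 − 0.839×2.2 = 9.69 V.
V_CE = 9.69 V > 0.2 V confirms active-region operation.

I_C ≈ 0.82 mA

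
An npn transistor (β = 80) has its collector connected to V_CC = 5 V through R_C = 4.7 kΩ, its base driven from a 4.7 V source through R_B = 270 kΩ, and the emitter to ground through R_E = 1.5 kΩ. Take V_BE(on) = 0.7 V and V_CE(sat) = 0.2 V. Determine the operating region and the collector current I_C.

Assume active: I_B = (4.7 − 0.7)/(270 + 81×1.5) = 0.0102 mA, I_C = β·I_B = 0.817 mA.
Then V_CE = 5 − 0.817×4.7 − 0.828×1.5 = -0.083 V < 0.2 V — the active assumption fails.
Re-solve with V_CE = 0.2 V. KCL at the emitter: V_E/R_E = (V_BB−0.7−V_E)/R_B + (V_CC−0.2−V_E)/R_C, giving V_E = 1.17 V.
I_C = (V_CC − 0.2 − V_E)/R_C = (4.8 − 1.17)/4.7 = 0.772 mA.
Check: I_B = (4 − 1.17)/270 = 0.0105 mA, and β·I_B = 0.838 mA > I_C, confirming saturation.

saturation; I_C ≈ 0.77 mA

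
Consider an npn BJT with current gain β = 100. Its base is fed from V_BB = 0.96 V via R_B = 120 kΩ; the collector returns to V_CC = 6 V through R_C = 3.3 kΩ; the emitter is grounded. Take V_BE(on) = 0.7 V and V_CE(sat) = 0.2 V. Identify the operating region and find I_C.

Assume active. Base-emitter loop: I_B = (V_BB − V_BE)/R_B = (0.96 − 0.7)/120 = 0.00217 mA.
I_C = β·I_B = 100×0.00217 = 0.217 mA.
V_CE = V_CC − I_C·R_C = 6 − 0.217×3.3 = 5.29 V > V_CE(sat), so the active-region assumption holds.

active; I_C ≈ 0.22 mA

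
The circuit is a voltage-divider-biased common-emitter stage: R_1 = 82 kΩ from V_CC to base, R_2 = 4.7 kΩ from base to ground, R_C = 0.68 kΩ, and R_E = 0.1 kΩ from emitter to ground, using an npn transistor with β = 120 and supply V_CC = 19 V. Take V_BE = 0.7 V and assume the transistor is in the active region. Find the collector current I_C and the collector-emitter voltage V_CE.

Thevenize the base divider: V_Th = V_CC·R_2/(R_1+R_2) = 19×4.7/86.7 = 1.03 V, R_Th = R_1‖R_2 = 4.45 kΩ.
Base-emitter loop: V_Th = I_B·R_Th + V_BE + (β+1)I_B·R_E, so I_B = (1.03 − 0.7) / (4.45 + 121×0.1) = 0.0199 mA.
I_C = β·I_B = 120×0.0199 = 2.39 mA, and I_E = (β+1)I_B = 2.41 mA.
V_CE = V_CC − I_C·R_C − I_E·R_E = 19 − 2.39×0.68 − 2.41×0.1 = 17.1 V.
V_CE = 17.1 V > 0.2 V confirms active-region operation.

I_C ≈ 2.4 mA, V_CE ≈ 17 V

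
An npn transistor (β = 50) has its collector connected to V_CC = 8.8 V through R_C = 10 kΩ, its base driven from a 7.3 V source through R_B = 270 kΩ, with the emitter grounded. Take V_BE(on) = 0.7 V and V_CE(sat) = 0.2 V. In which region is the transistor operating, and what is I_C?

saturation; I_C ≈ 0.86 mA

Assume active: I_B = (7.3 − 0.7)/270 = 0.0244 mA, giving I_C = β·I_B = 1.22 mA.
But then V_CE = 8.8 − 1.22×10 = -3.42 V < V_CE(sat) = 0.2 V — impossible in the active region.
So the transistor is saturated. With V_CE = 0.2 V, I_C = (V_CC − 0.2)/R_C = 8.6/10 = 0.86 mA.
Check: β·I_B = 1.22 mA > I_C = 0.86 mA, confirming saturation.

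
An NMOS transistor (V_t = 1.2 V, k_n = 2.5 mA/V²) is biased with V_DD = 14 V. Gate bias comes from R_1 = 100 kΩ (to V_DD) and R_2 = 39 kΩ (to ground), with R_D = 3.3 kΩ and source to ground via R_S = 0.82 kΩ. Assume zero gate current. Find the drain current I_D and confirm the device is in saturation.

V_G = V_DD·R_2/(R_1+R_2) = 14×39/139 = 3.93 V.
Assume saturation: I_D = (k_n/2)(V_GS − V_t)² with V_GS = V_G − I_D·R_S = 3.93 − 0.82·I_D.
Substituting gives 0.84·I_D² − 6.59·I_D + 9.3 = 0, with roots I_D = 1.85 or 6 mA.
The root I_D = 6 mA gives V_GS = -0.991 V ≤ V_t, so take I_D = 1.85 mA.
Then V_GS = 2.41 V and V_DS = V_DD − I_D(R_D+R_S) = 14 − 1.85×4.12 = 6.4 V.
Saturation requires V_DS ≥ V_GS − V_t = 1.21 V; 6.4 ≥ 1.21 ✓.

I_D ≈ 1.8 mA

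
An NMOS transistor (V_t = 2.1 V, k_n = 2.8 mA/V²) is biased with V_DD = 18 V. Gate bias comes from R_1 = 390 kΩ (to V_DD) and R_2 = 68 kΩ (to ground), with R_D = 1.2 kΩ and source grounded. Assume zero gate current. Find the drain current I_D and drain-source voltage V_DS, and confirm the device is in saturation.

I_D ≈ 0.46 mA, V_DS ≈ 17 V

V_G = V_DD·R_2/(R_1+R_2) = 18×68/458 = 2.67 V. With the source grounded, V_GS = V_G = 2.67 V.
Assume saturation: I_D = (k_n/2)(V_GS − V_t)² = (2.8/2)×(2.67 − 2.1)² = 1.4×0.572² = 0.459 mA.
V_DS = V_DD − I_D·R_D = 18 − 0.459×1.2 = 17.4 V.
Saturation requires V_DS ≥ V_GS − V_t = 0.572 V; 17.4 ≥ 0.572 ✓.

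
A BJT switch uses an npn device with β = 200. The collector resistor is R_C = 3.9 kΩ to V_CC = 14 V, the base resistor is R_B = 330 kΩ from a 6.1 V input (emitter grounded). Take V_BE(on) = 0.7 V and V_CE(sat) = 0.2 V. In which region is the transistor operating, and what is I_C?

Assume active. Base-emitter loop: I_B = (V_BB − V_BE)/R_B = (6.1 − 0.7)/330 = 0.0164 mA.
I_C = β·I_B = 200×0.0164 = 3.27 mA.
V_CE = V_CC − I_C·R_C = 14 − 3.27×3.9 = 1.24 V > V_CE(sat), so the active-region assumption holds.

active; I_C ≈ 3.3 mA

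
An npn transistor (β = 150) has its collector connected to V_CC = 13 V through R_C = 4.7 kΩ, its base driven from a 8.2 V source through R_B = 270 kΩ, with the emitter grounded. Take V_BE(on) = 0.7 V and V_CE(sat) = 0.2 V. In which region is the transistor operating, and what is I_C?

saturation; I_C ≈ 2.7 mA

Assume active: I_B = (8.2 − 0.7)/270 = 0.0278 mA, giving I_C = β·I_B = 4.17 mA.
But then V_CE = 13 − 4.17×4.7 = -6.58 V < V_CE(sat) = 0.2 V — impossible in the active region.
So the transistor is saturated. With V_CE = 0.2 V, I_C = (V_CC − 0.2)/R_C = 12.8/4.7 = 2.72 mA.
Check: β·I_B = 4.17 mA > I_C = 2.72 mA, confirming saturation.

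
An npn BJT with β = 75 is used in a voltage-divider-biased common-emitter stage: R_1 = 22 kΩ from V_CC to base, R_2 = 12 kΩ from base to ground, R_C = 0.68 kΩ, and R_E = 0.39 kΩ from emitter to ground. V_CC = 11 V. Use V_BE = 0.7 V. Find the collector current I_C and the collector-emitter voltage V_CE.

Thevenize the base divider: V_Th = V_CC·R_2/(R_1+R_2) = 11×12/34 = 3.88 V, R_Th = R_1‖R_2 = 7.76 kΩ.
Base-emitter loop: V_Th = I_B·R_Th + V_BE + (β+1)I_B·R_E, so I_B = (3.88 − 0.7) / (7.76 + 76×0.39) = 0.0851 mA.
I_C = β·I_B = 75×0.0851 = 6.38 mA, and I_E = (β+1)I_B = 6.47 mA.
V_CE = V_CC − I_C·R_C − I_E·R_E = 11 − 6.38×0.68 − 6.47×0.39 = 4.14 V.
V_CE = 4.14 V > 0.2 V confirms active-region operation.

I_C ≈ 6.4 mA, V_CE ≈ 4.1 V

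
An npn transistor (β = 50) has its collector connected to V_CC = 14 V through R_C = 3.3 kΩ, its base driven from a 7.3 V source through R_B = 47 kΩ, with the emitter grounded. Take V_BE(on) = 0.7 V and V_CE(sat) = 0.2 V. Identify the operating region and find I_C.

Assume active: I_B = (7.3 − 0.7)/47 = 0.14 mA, giving I_C = β·I_B = 7.02 mA.
But then V_CE = 14 − 7.02×3.3 = -9.17 V < V_CE(sat) = 0.2 V — impossible in the active region.
So the transistor is saturated. With V_CE = 0.2 V, I_C = (V_CC − 0.2)/R_C = 13.8/3.3 = 4.18 mA.
Check: β·I_B = 7.02 mA > I_C = 4.18 mA, confirming saturation.

saturation; I_C ≈ 4.2 mA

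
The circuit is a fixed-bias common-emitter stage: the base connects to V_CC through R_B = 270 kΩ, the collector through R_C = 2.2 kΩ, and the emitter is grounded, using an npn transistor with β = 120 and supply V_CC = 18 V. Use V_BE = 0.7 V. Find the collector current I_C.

I_C ≈ 7.7 mA

Base loop: V_CC = I_B·R_B + V_BE, so I_B = (18 − 0.7)/270 kΩ = 0.0641 mA.
In the active region I_C = β·I_B = 120 × 0.0641 = 7.69 mA.
Collector loop: V_CE = V_CC − I_C·R_C = 18 − 7.69×2.2 = 1.08 V.
Since V_CE = 1.08 V > V_CE(sat) ≈ 0.2 V, the transistor is in the active region as assumed.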